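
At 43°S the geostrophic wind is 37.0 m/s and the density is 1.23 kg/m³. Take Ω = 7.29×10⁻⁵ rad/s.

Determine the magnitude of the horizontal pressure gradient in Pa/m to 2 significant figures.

4.5×10⁻³ Pa/m

Coriolis parameter at 43°S:
f = 2Ω sin φ = 2 × 7.29×10⁻⁵ × sin 43° = 9.94×10⁻⁵ s⁻¹
Geostrophic balance rearranged: |∂P/∂n| = f ρ V_g
|∂P/∂n| = 9.94×10⁻⁵ × 1.23 × 37.0 = 4.53×10⁻³ Pa/m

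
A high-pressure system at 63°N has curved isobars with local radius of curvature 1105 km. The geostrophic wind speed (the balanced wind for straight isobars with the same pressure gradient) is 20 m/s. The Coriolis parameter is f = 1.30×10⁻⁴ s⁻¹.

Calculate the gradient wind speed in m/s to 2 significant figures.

Around a high, pressure-gradient force acts outward with centrifugal, so Coriolis balances both:
fV = (1/ρ)|∂P/∂n| + V²/R  →  V² − fR·V + fR·V_g = 0
With fR = 1.30×10⁻⁴ × 1105×10³ m = 144 m/s:
V = [fR − √((fR)² − 4 fR V_g)]/2 = [144 − √(144² − 4×144×20)]/2 = 24 m/s
Supergeostrophic (V > V_g = 20 m/s), as expected around a high.

24 m/s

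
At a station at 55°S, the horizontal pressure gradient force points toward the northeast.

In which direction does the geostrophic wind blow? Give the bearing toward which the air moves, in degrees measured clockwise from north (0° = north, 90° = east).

315°

The pressure-gradient force points toward the northeast (bearing 045°).
Geostrophic balance: in the Southern Hemisphere the Coriolis force deflects motion to the left, so the geostrophic wind blows 90° to the left of the pressure-gradient force (low pressure on the right).
Rotating 045° by 90° counterclockwise gives 315° — the wind blows toward the northwest.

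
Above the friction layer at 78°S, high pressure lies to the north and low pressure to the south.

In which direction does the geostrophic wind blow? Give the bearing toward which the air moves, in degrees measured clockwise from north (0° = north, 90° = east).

The pressure-gradient force points toward the south (bearing 180°).
Geostrophic balance: in the Southern Hemisphere the Coriolis force deflects motion to the left, so the geostrophic wind blows 90° to the left of the pressure-gradient force (low pressure on the right).
Rotating 180° by 90° counterclockwise gives 090° — the wind blows toward the east.

090°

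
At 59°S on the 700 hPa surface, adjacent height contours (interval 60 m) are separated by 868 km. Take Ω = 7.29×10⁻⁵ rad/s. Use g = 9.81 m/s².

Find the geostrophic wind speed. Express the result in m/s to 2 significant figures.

Coriolis parameter at 59°S:
f = 2Ω sin φ = 2 × 7.29×10⁻⁵ × sin 59° = 1.25×10⁻⁴ s⁻¹
Height gradient: |∂Z/∂n| = 60 m / 868000 m = 6.91×10⁻⁵
On a pressure surface, geostrophic balance gives V_g = (g/f)|∂Z/∂n|:
V_g = 9.81 × 6.91×10⁻⁵ / 1.25×10⁻⁴ = 5.43 m/s

5.4 m/s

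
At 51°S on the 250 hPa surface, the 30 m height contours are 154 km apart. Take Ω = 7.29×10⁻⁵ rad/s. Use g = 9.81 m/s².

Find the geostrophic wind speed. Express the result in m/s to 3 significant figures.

Coriolis parameter at 51°S:
f = 2Ω sin φ = 2 × 7.29×10⁻⁵ × sin 51° = 1.13×10⁻⁴ s⁻¹
Height gradient: |∂Z/∂n| = 30 m / 154000 m = 1.95×10⁻⁴
On a pressure surface, geostrophic balance gives V_g = (g/f)|∂Z/∂n|:
V_g = 9.81 × 1.95×10⁻⁴ / 1.13×10⁻⁴ = 16.9 m/s

16.9 m/s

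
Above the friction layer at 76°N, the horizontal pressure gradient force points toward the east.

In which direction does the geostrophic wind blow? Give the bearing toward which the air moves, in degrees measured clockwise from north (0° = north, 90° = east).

The pressure-gradient force points toward the east (bearing 090°).
Geostrophic balance: in the Northern Hemisphere the Coriolis force deflects motion to the right, so the geostrophic wind blows 90° to the right of the pressure-gradient force (low pressure on the left).
Rotating 090° by 90° clockwise gives 180° — the wind blows toward the south.

180°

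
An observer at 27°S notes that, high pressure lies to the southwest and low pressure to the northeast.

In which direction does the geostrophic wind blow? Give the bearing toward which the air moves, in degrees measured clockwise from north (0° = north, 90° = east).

The pressure-gradient force points toward the northeast (bearing 045°).
Geostrophic balance: in the Southern Hemisphere the Coriolis force deflects motion to the left, so the geostrophic wind blows 90° to the left of the pressure-gradient force (low pressure on the right).
Rotating 045° by 90° counterclockwise gives 315° — the wind blows toward the northwest.

315°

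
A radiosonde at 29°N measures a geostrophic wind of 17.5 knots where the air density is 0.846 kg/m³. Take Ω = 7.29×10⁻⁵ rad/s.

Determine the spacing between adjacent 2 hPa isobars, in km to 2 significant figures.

Coriolis parameter at 29°N:
f = 2Ω sin φ = 2 × 7.29×10⁻⁵ × sin 29° = 7.07×10⁻⁵ s⁻¹
Wind speed in SI: 17.5 knots = 9.00 m/s
Geostrophic balance rearranged: |∂P/∂n| = f ρ V_g
|∂P/∂n| = 7.07×10⁻⁵ × 0.846 × 9.00 = 5.38×10⁻⁴ Pa/m
Isobar spacing: Δn = ΔP/|∂P/∂n| = 200 Pa / 5.38×10⁻⁴ Pa/m = 371496 m ≈ 370 km

370 km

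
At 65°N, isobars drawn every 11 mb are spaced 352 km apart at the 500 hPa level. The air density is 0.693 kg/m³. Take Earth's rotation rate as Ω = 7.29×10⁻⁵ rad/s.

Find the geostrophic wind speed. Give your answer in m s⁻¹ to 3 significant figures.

34.1 m s⁻¹

Coriolis parameter at 65°N:
f = 2Ω sin φ = 2 × 7.29×10⁻⁵ × sin 65° = 1.32×10⁻⁴ s⁻¹
Pressure gradient: |∂P/∂n| = 1100 Pa / 352000 m = 3.12×10⁻³ Pa/m
Geostrophic balance (pressure-gradient force = Coriolis force):
V_g = (1/(fρ)) |∂P/∂n| = 3.12×10⁻³ / (1.32×10⁻⁴ × 0.693) = 34.1 m/s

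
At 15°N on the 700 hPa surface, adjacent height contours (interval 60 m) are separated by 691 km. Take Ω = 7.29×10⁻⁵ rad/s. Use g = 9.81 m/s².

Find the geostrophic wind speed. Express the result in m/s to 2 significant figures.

Coriolis parameter at 15°N:
f = 2Ω sin φ = 2 × 7.29×10⁻⁵ × sin 15° = 3.77×10⁻⁵ s⁻¹
Height gradient: |∂Z/∂n| = 60 m / 691000 m = 8.68×10⁻⁵
On a pressure surface, geostrophic balance gives V_g = (g/f)|∂Z/∂n|:
V_g = 9.81 × 8.68×10⁻⁵ / 3.77×10⁻⁵ = 22.6 m/s

23 m/s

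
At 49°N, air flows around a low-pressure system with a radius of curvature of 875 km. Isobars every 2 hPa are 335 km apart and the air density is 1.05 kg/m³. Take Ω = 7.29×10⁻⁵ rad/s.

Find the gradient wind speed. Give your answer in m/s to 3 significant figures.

4.92 m/s

Coriolis parameter at 49°N:
f = 2Ω sin φ = 2 × 7.29×10⁻⁵ × sin 49° = 1.10×10⁻⁴ s⁻¹
Pressure gradient: |∂P/∂n| = 200 Pa / 335000 m = 5.97×10⁻⁴ Pa/m
Geostrophic speed: V_g = |∂P/∂n|/(fρ) = 5.97×10⁻⁴/(1.10×10⁻⁴ × 1.05) = 5.17 m/s
Around a low, centrifugal force acts outward with Coriolis, so pressure-gradient force balances both:
(1/ρ)|∂P/∂n| = fV + V²/R  →  V² + fR·V − fR·V_g = 0
With fR = 1.10×10⁻⁴ × 875×10³ m = 96.3 m/s:
V = [−fR + √((fR)² + 4 fR V_g)]/2 = [−96.3 + √(96.3² + 4×96.3×5.17)]/2 = 4.92 m/s
Subgeostrophic (V < V_g = 5.17 m/s), as expected around a low.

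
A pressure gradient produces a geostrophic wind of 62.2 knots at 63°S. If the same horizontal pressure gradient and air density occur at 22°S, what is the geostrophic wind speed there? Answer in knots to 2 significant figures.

With the same pressure gradient and density, V_g ∝ 1/f ∝ 1/sin φ.
V₂ = V₁ · sin φ₁ / sin φ₂ = 62.2 × sin 63° / sin 22°
V₂ = 62.2 × 0.8910/0.3746 = 150 knots

150 knots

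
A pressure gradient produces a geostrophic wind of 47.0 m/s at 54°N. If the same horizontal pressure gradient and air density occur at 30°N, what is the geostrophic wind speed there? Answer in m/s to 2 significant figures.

With the same pressure gradient and density, V_g ∝ 1/f ∝ 1/sin φ.
V₂ = V₁ · sin φ₁ / sin φ₂ = 47.0 × sin 54° / sin 30°
V₂ = 47.0 × 0.8090/0.5000 = 76 m/s

76 m/s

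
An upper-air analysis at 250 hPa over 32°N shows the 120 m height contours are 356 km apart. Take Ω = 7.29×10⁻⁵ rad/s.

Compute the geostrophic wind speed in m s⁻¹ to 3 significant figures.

42.8 m s⁻¹

Coriolis parameter at 32°N:
f = 2Ω sin φ = 2 × 7.29×10⁻⁵ × sin 32° = 7.73×10⁻⁵ s⁻¹
Height gradient: |∂Z/∂n| = 120 m / 356000 m = 3.37×10⁻⁴
On a pressure surface, geostrophic balance gives V_g = (g/f)|∂Z/∂n|:
V_g = 9.81 × 3.37×10⁻⁴ / 7.73×10⁻⁵ = 42.8 m/s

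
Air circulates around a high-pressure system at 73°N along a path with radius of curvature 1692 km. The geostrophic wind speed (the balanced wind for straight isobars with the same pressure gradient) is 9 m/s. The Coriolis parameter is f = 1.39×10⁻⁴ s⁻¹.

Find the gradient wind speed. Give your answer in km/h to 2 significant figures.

34 km/h

Around a high, pressure-gradient force acts outward with centrifugal, so Coriolis balances both:
fV = (1/ρ)|∂P/∂n| + V²/R  →  V² − fR·V + fR·V_g = 0
With fR = 1.39×10⁻⁴ × 1692×10³ m = 235 m/s:
V = [fR − √((fR)² − 4 fR V_g)]/2 = [235 − √(235² − 4×235×9)]/2 = 9.37 m/s
Supergeostrophic (V > V_g = 9 m/s), as expected around a high.
Converting: 9.37 m/s × 3.6 = 34 km/h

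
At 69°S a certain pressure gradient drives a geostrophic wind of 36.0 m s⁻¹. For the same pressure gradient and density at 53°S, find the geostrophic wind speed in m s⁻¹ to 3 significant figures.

42.1 m s⁻¹

With the same pressure gradient and density, V_g ∝ 1/f ∝ 1/sin φ.
V₂ = V₁ · sin φ₁ / sin φ₂ = 36.0 × sin 69° / sin 53°
V₂ = 36.0 × 0.9336/0.7986 = 42.1 m s⁻¹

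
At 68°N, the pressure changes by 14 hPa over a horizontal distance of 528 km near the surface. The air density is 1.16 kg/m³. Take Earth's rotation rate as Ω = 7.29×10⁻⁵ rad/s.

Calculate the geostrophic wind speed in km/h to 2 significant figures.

Coriolis parameter at 68°N:
f = 2Ω sin φ = 2 × 7.29×10⁻⁵ × sin 68° = 1.35×10⁻⁴ s⁻¹
Pressure gradient: |∂P/∂n| = 1400 Pa / 528000 m = 2.65×10⁻³ Pa/m
Geostrophic balance (pressure-gradient force = Coriolis force):
V_g = (1/(fρ)) |∂P/∂n| = 2.65×10⁻³ / (1.35×10⁻⁴ × 1.16) = 16.9 m/s
Converting: 16.9 m/s × 3.6 = 61 km/h

61 km/h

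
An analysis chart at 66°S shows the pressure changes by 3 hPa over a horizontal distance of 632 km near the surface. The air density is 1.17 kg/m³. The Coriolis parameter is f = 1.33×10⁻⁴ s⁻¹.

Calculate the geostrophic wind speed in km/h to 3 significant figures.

11.0 km/h

Pressure gradient: |∂P/∂n| = 300 Pa / 632000 m = 4.75×10⁻⁴ Pa/m
Geostrophic balance (pressure-gradient force = Coriolis force):
V_g = (1/(fρ)) |∂P/∂n| = 4.75×10⁻⁴ / (1.33×10⁻⁴ × 1.17) = 3.05 m/s
Converting: 3.05 m/s × 3.6 = 11.0 km/h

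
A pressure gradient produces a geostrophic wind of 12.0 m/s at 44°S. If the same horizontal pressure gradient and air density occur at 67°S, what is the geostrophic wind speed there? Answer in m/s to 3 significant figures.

9.06 m/s

With the same pressure gradient and density, V_g ∝ 1/f ∝ 1/sin φ.
V₂ = V₁ · sin φ₁ / sin φ₂ = 12.0 × sin 44° / sin 67°
V₂ = 12.0 × 0.6947/0.9205 = 9.06 m/s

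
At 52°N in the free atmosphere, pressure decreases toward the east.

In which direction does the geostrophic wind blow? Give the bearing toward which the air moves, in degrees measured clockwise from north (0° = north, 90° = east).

The pressure-gradient force points toward the east (bearing 090°).
Geostrophic balance: in the Northern Hemisphere the Coriolis force deflects motion to the right, so the geostrophic wind blows 90° to the right of the pressure-gradient force (low pressure on the left).
Rotating 090° by 90° clockwise gives 180° — the wind blows toward the south.

180°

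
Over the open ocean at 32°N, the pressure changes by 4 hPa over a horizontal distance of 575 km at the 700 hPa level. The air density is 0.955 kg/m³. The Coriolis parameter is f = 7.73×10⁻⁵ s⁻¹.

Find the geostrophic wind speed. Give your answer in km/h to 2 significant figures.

Pressure gradient: |∂P/∂n| = 400 Pa / 575000 m = 6.96×10⁻⁴ Pa/m
Geostrophic balance (pressure-gradient force = Coriolis force):
V_g = (1/(fρ)) |∂P/∂n| = 6.96×10⁻⁴ / (7.73×10⁻⁵ × 0.955) = 9.42 m/s
Converting: 9.42 m/s × 3.6 = 34 km/h

34 km/h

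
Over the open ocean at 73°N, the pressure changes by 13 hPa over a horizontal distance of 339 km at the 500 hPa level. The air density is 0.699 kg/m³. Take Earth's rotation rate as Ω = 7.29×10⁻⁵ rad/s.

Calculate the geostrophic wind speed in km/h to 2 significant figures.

140 km/h

Coriolis parameter at 73°N:
f = 2Ω sin φ = 2 × 7.29×10⁻⁵ × sin 73° = 1.39×10⁻⁴ s⁻¹
Pressure gradient: |∂P/∂n| = 1300 Pa / 339000 m = 3.83×10⁻³ Pa/m
Geostrophic balance (pressure-gradient force = Coriolis force):
V_g = (1/(fρ)) |∂P/∂n| = 3.83×10⁻³ / (1.39×10⁻⁴ × 0.699) = 39.3 m/s
Converting: 39.3 m/s × 3.6 = 140 km/h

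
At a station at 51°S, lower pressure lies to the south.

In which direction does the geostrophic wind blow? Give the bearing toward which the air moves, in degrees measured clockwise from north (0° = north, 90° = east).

The pressure-gradient force points toward the south (bearing 180°).
Geostrophic balance: in the Southern Hemisphere the Coriolis force deflects motion to the left, so the geostrophic wind blows 90° to the left of the pressure-gradient force (low pressure on the right).
Rotating 180° by 90° counterclockwise gives 090° — the wind blows toward the east.

090°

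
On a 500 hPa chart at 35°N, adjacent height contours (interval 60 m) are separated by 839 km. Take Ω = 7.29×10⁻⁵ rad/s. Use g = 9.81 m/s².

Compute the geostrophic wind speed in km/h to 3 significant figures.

30.2 km/h

Coriolis parameter at 35°N:
f = 2Ω sin φ = 2 × 7.29×10⁻⁵ × sin 35° = 8.36×10⁻⁵ s⁻¹
Height gradient: |∂Z/∂n| = 60 m / 839000 m = 7.15×10⁻⁵
On a pressure surface, geostrophic balance gives V_g = (g/f)|∂Z/∂n|:
V_g = 9.81 × 7.15×10⁻⁵ / 8.36×10⁻⁵ = 8.39 m/s
Converting: 8.39 m/s × 3.6 = 30.2 km/h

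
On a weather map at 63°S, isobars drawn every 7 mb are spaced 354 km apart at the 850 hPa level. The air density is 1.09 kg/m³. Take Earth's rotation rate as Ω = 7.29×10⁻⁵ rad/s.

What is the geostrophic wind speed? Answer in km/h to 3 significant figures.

50.3 km/h

Coriolis parameter at 63°S:
f = 2Ω sin φ = 2 × 7.29×10⁻⁵ × sin 63° = 1.30×10⁻⁴ s⁻¹
Pressure gradient: |∂P/∂n| = 700 Pa / 354000 m = 1.98×10⁻³ Pa/m
Geostrophic balance (pressure-gradient force = Coriolis force):
V_g = (1/(fρ)) |∂P/∂n| = 1.98×10⁻³ / (1.30×10⁻⁴ × 1.09) = 14.0 m/s
Converting: 14.0 m/s × 3.6 = 50.3 km/h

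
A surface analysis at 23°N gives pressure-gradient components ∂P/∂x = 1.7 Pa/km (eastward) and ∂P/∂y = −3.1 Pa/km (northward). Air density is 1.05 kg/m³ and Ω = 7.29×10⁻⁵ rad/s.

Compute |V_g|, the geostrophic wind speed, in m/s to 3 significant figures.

Coriolis parameter at 23°N:
f = 2Ω sin φ = 2 × 7.29×10⁻⁵ × sin 23° = 5.70×10⁻⁵ s⁻¹
Component geostrophic relations (x east, y north):
u_g = −(1/(fρ)) ∂P/∂y,  v_g = (1/(fρ)) ∂P/∂x
u_g = −(−3.1×10⁻³)/(5.70×10⁻⁵ × 1.05) = 51.8 m/s;  v_g = (1.7×10⁻³)/(5.70×10⁻⁵ × 1.05) = 28.4 m/s
|V_g| = √(u_g² + v_g²) = 59.1 m/s

59.1 m/s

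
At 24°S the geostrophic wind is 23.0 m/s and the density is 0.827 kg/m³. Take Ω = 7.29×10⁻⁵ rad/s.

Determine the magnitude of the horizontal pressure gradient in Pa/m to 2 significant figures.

1.1×10⁻³ Pa/m

Coriolis parameter at 24°S:
f = 2Ω sin φ = 2 × 7.29×10⁻⁵ × sin 24° = 5.93×10⁻⁵ s⁻¹
Geostrophic balance rearranged: |∂P/∂n| = f ρ V_g
|∂P/∂n| = 5.93×10⁻⁵ × 0.827 × 23.0 = 1.13×10⁻³ Pa/m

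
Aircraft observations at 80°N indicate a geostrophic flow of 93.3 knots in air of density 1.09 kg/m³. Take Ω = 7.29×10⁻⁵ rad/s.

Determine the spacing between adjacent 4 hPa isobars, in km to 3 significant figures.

Coriolis parameter at 80°N:
f = 2Ω sin φ = 2 × 7.29×10⁻⁵ × sin 80° = 1.44×10⁻⁴ s⁻¹
Wind speed in SI: 93.3 knots = 48.0 m/s
Geostrophic balance rearranged: |∂P/∂n| = f ρ V_g
|∂P/∂n| = 1.44×10⁻⁴ × 1.09 × 48.0 = 7.51×10⁻³ Pa/m
Isobar spacing: Δn = ΔP/|∂P/∂n| = 400 Pa / 7.51×10⁻³ Pa/m = 53248 m ≈ 53.2 km

53.2 km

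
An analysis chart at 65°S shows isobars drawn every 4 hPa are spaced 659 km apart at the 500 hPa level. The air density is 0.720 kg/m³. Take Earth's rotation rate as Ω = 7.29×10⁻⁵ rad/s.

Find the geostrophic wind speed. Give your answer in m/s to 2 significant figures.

6.4 m/s

Coriolis parameter at 65°S:
f = 2Ω sin φ = 2 × 7.29×10⁻⁵ × sin 65° = 1.32×10⁻⁴ s⁻¹
Pressure gradient: |∂P/∂n| = 400 Pa / 659000 m = 6.07×10⁻⁴ Pa/m
Geostrophic balance (pressure-gradient force = Coriolis force):
V_g = (1/(fρ)) |∂P/∂n| = 6.07×10⁻⁴ / (1.32×10⁻⁴ × 0.720) = 6.38 m/s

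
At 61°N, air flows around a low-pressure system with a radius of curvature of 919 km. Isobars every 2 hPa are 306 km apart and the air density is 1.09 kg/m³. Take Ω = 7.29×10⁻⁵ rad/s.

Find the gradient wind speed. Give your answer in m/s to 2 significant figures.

4.5 m/s

Coriolis parameter at 61°N:
f = 2Ω sin φ = 2 × 7.29×10⁻⁵ × sin 61° = 1.28×10⁻⁴ s⁻¹
Pressure gradient: |∂P/∂n| = 200 Pa / 306000 m = 6.54×10⁻⁴ Pa/m
Geostrophic speed: V_g = |∂P/∂n|/(fρ) = 6.54×10⁻⁴/(1.28×10⁻⁴ × 1.09) = 4.70 m/s
Around a low, centrifugal force acts outward with Coriolis, so pressure-gradient force balances both:
(1/ρ)|∂P/∂n| = fV + V²/R  →  V² + fR·V − fR·V_g = 0
With fR = 1.28×10⁻⁴ × 919×10³ m = 117 m/s:
V = [−fR + √((fR)² + 4 fR V_g)]/2 = [−117 + √(117² + 4×117×4.7)]/2 = 4.53 m/s
Subgeostrophic (V < V_g = 4.7 m/s), as expected around a low.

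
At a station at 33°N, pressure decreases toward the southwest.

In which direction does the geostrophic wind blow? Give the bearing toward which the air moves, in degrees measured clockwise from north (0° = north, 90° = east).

The pressure-gradient force points toward the southwest (bearing 225°).
Geostrophic balance: in the Northern Hemisphere the Coriolis force deflects motion to the right, so the geostrophic wind blows 90° to the right of the pressure-gradient force (low pressure on the left).
Rotating 225° by 90° clockwise gives 315° — the wind blows toward the northwest.

315°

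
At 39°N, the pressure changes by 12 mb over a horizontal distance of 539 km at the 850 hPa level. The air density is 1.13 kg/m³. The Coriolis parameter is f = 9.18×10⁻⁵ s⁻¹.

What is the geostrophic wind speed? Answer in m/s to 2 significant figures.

Pressure gradient: |∂P/∂n| = 1200 Pa / 539000 m = 2.23×10⁻³ Pa/m
Geostrophic balance (pressure-gradient force = Coriolis force):
V_g = (1/(fρ)) |∂P/∂n| = 2.23×10⁻³ / (9.18×10⁻⁵ × 1.13) = 21.5 m/s

21 m/s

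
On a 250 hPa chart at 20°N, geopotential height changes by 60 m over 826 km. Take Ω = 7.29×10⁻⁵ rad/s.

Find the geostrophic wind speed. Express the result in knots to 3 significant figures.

27.8 knots

Coriolis parameter at 20°N:
f = 2Ω sin φ = 2 × 7.29×10⁻⁵ × sin 20° = 4.99×10⁻⁵ s⁻¹
Height gradient: |∂Z/∂n| = 60 m / 826000 m = 7.26×10⁻⁵
On a pressure surface, geostrophic balance gives V_g = (g/f)|∂Z/∂n|:
V_g = 9.81 × 7.26×10⁻⁵ / 4.99×10⁻⁵ = 14.3 m/s
Converting: 14.3 m/s × 1.944 = 27.8 knots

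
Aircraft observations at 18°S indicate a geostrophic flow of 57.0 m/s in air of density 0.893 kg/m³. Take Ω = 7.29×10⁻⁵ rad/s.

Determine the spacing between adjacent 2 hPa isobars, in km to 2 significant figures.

Coriolis parameter at 18°S:
f = 2Ω sin φ = 2 × 7.29×10⁻⁵ × sin 18° = 4.51×10⁻⁵ s⁻¹
Geostrophic balance rearranged: |∂P/∂n| = f ρ V_g
|∂P/∂n| = 4.51×10⁻⁵ × 0.893 × 57.0 = 2.29×10⁻³ Pa/m
Isobar spacing: Δn = ΔP/|∂P/∂n| = 200 Pa / 2.29×10⁻³ Pa/m = 87209 m ≈ 87 km

87 km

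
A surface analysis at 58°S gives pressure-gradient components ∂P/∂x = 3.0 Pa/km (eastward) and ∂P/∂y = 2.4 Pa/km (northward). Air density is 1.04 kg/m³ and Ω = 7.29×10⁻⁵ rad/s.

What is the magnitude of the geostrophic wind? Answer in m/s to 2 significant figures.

Coriolis parameter at 58°S:
f = 2Ω sin φ = 2 × 7.29×10⁻⁵ × sin 58° = 1.24×10⁻⁴ s⁻¹
In the Southern Hemisphere f is negative: f = −1.24×10⁻⁴ s⁻¹.
Component geostrophic relations (x east, y north):
u_g = −(1/(fρ)) ∂P/∂y,  v_g = (1/(fρ)) ∂P/∂x
u_g = −(2.4×10⁻³)/(−1.24×10⁻⁴ × 1.04) = 18.7 m/s;  v_g = (3.0×10⁻³)/(−1.24×10⁻⁴ × 1.04) = −23.3 m/s
|V_g| = √(u_g² + v_g²) = 29.9 m/s

30 m/s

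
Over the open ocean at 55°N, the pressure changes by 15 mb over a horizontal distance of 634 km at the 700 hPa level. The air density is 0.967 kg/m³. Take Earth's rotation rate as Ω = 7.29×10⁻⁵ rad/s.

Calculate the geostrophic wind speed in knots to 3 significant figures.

Coriolis parameter at 55°N:
f = 2Ω sin φ = 2 × 7.29×10⁻⁵ × sin 55° = 1.19×10⁻⁴ s⁻¹
Pressure gradient: |∂P/∂n| = 1500 Pa / 634000 m = 2.37×10⁻³ Pa/m
Geostrophic balance (pressure-gradient force = Coriolis force):
V_g = (1/(fρ)) |∂P/∂n| = 2.37×10⁻³ / (1.19×10⁻⁴ × 0.967) = 20.5 m/s
Converting: 20.5 m/s × 1.944 = 39.8 knots

39.8 knots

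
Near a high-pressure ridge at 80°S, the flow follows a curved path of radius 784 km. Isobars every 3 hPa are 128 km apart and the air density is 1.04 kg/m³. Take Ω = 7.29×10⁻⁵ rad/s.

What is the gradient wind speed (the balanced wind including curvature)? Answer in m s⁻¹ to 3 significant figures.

18.9 m s⁻¹

Coriolis parameter at 80°S:
f = 2Ω sin φ = 2 × 7.29×10⁻⁵ × sin 80° = 1.44×10⁻⁴ s⁻¹
Pressure gradient: |∂P/∂n| = 300 Pa / 128000 m = 2.34×10⁻³ Pa/m
Geostrophic speed: V_g = |∂P/∂n|/(fρ) = 2.34×10⁻³/(1.44×10⁻⁴ × 1.04) = 15.7 m/s
Around a high, pressure-gradient force acts outward with centrifugal, so Coriolis balances both:
fV = (1/ρ)|∂P/∂n| + V²/R  →  V² − fR·V + fR·V_g = 0
With fR = 1.44×10⁻⁴ × 784×10³ m = 113 m/s:
V = [fR − √((fR)² − 4 fR V_g)]/2 = [113 − √(113² − 4×113×15.7)]/2 = 18.9 m/s
Supergeostrophic (V > V_g = 15.7 m/s), as expected around a high.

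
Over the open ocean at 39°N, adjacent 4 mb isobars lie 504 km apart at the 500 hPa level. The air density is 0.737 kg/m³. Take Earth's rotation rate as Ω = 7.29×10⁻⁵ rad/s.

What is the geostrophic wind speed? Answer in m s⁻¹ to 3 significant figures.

11.7 m s⁻¹

Coriolis parameter at 39°N:
f = 2Ω sin φ = 2 × 7.29×10⁻⁵ × sin 39° = 9.18×10⁻⁵ s⁻¹
Pressure gradient: |∂P/∂n| = 400 Pa / 504000 m = 7.94×10⁻⁴ Pa/m
Geostrophic balance (pressure-gradient force = Coriolis force):
V_g = (1/(fρ)) |∂P/∂n| = 7.94×10⁻⁴ / (9.18×10⁻⁵ × 0.737) = 11.7 m/s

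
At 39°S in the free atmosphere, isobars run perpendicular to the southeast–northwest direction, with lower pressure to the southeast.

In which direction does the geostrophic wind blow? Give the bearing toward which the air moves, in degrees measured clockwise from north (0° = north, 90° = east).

045°

The pressure-gradient force points toward the southeast (bearing 135°).
Geostrophic balance: in the Southern Hemisphere the Coriolis force deflects motion to the left, so the geostrophic wind blows 90° to the left of the pressure-gradient force (low pressure on the right).
Rotating 135° by 90° counterclockwise gives 045° — the wind blows toward the northeast.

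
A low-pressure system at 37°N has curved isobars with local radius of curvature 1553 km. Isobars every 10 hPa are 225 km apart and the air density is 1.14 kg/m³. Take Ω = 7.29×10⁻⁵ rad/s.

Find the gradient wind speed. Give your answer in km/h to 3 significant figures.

127 km/h

Coriolis parameter at 37°N:
f = 2Ω sin φ = 2 × 7.29×10⁻⁵ × sin 37° = 8.77×10⁻⁵ s⁻¹
Pressure gradient: |∂P/∂n| = 1000 Pa / 225000 m = 4.44×10⁻³ Pa/m
Geostrophic speed: V_g = |∂P/∂n|/(fρ) = 4.44×10⁻³/(8.77×10⁻⁵ × 1.14) = 44.4 m/s
Around a low, centrifugal force acts outward with Coriolis, so pressure-gradient force balances both:
(1/ρ)|∂P/∂n| = fV + V²/R  →  V² + fR·V − fR·V_g = 0
With fR = 8.77×10⁻⁵ × 1553×10³ m = 136 m/s:
V = [−fR + √((fR)² + 4 fR V_g)]/2 = [−136 + √(136² + 4×136×44.4)]/2 = 35.3 m/s
Subgeostrophic (V < V_g = 44.4 m/s), as expected around a low.
Converting: 35.3 m/s × 3.6 = 127 km/h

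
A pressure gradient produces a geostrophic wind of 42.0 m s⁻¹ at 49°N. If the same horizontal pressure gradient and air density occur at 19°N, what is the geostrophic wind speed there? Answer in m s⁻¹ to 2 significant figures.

97 m s⁻¹

With the same pressure gradient and density, V_g ∝ 1/f ∝ 1/sin φ.
V₂ = V₁ · sin φ₁ / sin φ₂ = 42.0 × sin 49° / sin 19°
V₂ = 42.0 × 0.7547/0.3256 = 97 m s⁻¹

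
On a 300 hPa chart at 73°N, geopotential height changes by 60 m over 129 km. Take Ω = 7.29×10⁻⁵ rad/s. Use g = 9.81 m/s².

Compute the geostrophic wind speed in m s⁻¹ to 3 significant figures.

32.7 m s⁻¹

Coriolis parameter at 73°N:
f = 2Ω sin φ = 2 × 7.29×10⁻⁵ × sin 73° = 1.39×10⁻⁴ s⁻¹
Height gradient: |∂Z/∂n| = 60 m / 129000 m = 4.65×10⁻⁴
On a pressure surface, geostrophic balance gives V_g = (g/f)|∂Z/∂n|:
V_g = 9.81 × 4.65×10⁻⁴ / 1.39×10⁻⁴ = 32.7 m/s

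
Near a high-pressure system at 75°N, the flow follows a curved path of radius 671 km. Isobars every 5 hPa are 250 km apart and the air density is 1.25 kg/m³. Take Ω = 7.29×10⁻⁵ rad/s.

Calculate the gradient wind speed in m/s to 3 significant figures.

13.2 m/s

Coriolis parameter at 75°N:
f = 2Ω sin φ = 2 × 7.29×10⁻⁵ × sin 75° = 1.41×10⁻⁴ s⁻¹
Pressure gradient: |∂P/∂n| = 500 Pa / 250000 m = 2.00×10⁻³ Pa/m
Geostrophic speed: V_g = |∂P/∂n|/(fρ) = 2.00×10⁻³/(1.41×10⁻⁴ × 1.25) = 11.4 m/s
Around a high, pressure-gradient force acts outward with centrifugal, so Coriolis balances both:
fV = (1/ρ)|∂P/∂n| + V²/R  →  V² − fR·V + fR·V_g = 0
With fR = 1.41×10⁻⁴ × 671×10³ m = 94.5 m/s:
V = [fR − √((fR)² − 4 fR V_g)]/2 = [94.5 − √(94.5² − 4×94.5×11.4)]/2 = 13.2 m/s
Supergeostrophic (V > V_g = 11.4 m/s), as expected around a high.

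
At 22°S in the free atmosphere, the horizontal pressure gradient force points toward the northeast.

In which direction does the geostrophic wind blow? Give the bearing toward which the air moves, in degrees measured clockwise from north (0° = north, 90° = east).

The pressure-gradient force points toward the northeast (bearing 045°).
Geostrophic balance: in the Southern Hemisphere the Coriolis force deflects motion to the left, so the geostrophic wind blows 90° to the left of the pressure-gradient force (low pressure on the right).
Rotating 045° by 90° counterclockwise gives 315° — the wind blows toward the northwest.

315°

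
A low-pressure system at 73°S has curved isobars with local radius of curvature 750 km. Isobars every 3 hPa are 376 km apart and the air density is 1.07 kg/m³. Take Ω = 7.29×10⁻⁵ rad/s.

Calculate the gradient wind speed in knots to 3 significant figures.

9.91 knots

Coriolis parameter at 73°S:
f = 2Ω sin φ = 2 × 7.29×10⁻⁵ × sin 73° = 1.39×10⁻⁴ s⁻¹
Pressure gradient: |∂P/∂n| = 300 Pa / 376000 m = 7.98×10⁻⁴ Pa/m
Geostrophic speed: V_g = |∂P/∂n|/(fρ) = 7.98×10⁻⁴/(1.39×10⁻⁴ × 1.07) = 5.35 m/s
Around a low, centrifugal force acts outward with Coriolis, so pressure-gradient force balances both:
(1/ρ)|∂P/∂n| = fV + V²/R  →  V² + fR·V − fR·V_g = 0
With fR = 1.39×10⁻⁴ × 750×10³ m = 105 m/s:
V = [−fR + √((fR)² + 4 fR V_g)]/2 = [−105 + √(105² + 4×105×5.35)]/2 = 5.1 m/s
Subgeostrophic (V < V_g = 5.35 m/s), as expected around a low.
Converting: 5.1 m/s × 1.944 = 9.91 knots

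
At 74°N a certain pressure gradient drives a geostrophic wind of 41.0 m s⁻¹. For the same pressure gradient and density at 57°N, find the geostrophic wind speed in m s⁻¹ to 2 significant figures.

47 m s⁻¹

With the same pressure gradient and density, V_g ∝ 1/f ∝ 1/sin φ.
V₂ = V₁ · sin φ₁ / sin φ₂ = 41.0 × sin 74° / sin 57°
V₂ = 41.0 × 0.9613/0.8387 = 47 m s⁻¹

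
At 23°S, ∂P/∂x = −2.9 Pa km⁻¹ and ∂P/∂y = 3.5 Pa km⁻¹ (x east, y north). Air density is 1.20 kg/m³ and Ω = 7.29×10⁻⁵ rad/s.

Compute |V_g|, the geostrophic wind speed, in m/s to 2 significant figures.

66 m/s

Coriolis parameter at 23°S:
f = 2Ω sin φ = 2 × 7.29×10⁻⁵ × sin 23° = 5.70×10⁻⁵ s⁻¹
In the Southern Hemisphere f is negative: f = −5.70×10⁻⁵ s⁻¹.
Component geostrophic relations (x east, y north):
u_g = −(1/(fρ)) ∂P/∂y,  v_g = (1/(fρ)) ∂P/∂x
u_g = −(3.5×10⁻³)/(−5.70×10⁻⁵ × 1.20) = 51.2 m/s;  v_g = (−2.9×10⁻³)/(−5.70×10⁻⁵ × 1.20) = 42.4 m/s
|V_g| = √(u_g² + v_g²) = 66.5 m/s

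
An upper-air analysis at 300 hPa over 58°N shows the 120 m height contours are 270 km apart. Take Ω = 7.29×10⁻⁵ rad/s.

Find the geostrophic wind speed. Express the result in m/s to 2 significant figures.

Coriolis parameter at 58°N:
f = 2Ω sin φ = 2 × 7.29×10⁻⁵ × sin 58° = 1.24×10⁻⁴ s⁻¹
Height gradient: |∂Z/∂n| = 120 m / 270000 m = 4.44×10⁻⁴
On a pressure surface, geostrophic balance gives V_g = (g/f)|∂Z/∂n|:
V_g = 9.81 × 4.44×10⁻⁴ / 1.24×10⁻⁴ = 35.3 m/s

35 m/s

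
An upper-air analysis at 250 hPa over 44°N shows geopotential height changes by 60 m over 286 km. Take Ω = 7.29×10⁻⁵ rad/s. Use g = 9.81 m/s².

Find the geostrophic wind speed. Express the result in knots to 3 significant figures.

Coriolis parameter at 44°N:
f = 2Ω sin φ = 2 × 7.29×10⁻⁵ × sin 44° = 1.01×10⁻⁴ s⁻¹
Height gradient: |∂Z/∂n| = 60 m / 286000 m = 2.10×10⁻⁴
On a pressure surface, geostrophic balance gives V_g = (g/f)|∂Z/∂n|:
V_g = 9.81 × 2.10×10⁻⁴ / 1.01×10⁻⁴ = 20.3 m/s
Converting: 20.3 m/s × 1.944 = 39.5 knots

39.5 knots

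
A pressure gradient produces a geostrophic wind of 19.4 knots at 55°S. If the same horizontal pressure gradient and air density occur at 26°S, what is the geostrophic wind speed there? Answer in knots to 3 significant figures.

36.3 knots

With the same pressure gradient and density, V_g ∝ 1/f ∝ 1/sin φ.
V₂ = V₁ · sin φ₁ / sin φ₂ = 19.4 × sin 55° / sin 26°
V₂ = 19.4 × 0.8192/0.4384 = 36.3 knots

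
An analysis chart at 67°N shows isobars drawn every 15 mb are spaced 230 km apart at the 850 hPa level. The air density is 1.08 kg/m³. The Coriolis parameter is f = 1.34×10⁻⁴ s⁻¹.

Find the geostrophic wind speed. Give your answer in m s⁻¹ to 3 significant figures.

Pressure gradient: |∂P/∂n| = 1500 Pa / 230000 m = 6.52×10⁻³ Pa/m
Geostrophic balance (pressure-gradient force = Coriolis force):
V_g = (1/(fρ)) |∂P/∂n| = 6.52×10⁻³ / (1.34×10⁻⁴ × 1.08) = 45.1 m/s

45.1 m s⁻¹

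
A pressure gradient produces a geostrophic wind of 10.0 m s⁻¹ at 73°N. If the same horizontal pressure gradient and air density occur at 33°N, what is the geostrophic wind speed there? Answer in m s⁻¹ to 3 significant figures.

With the same pressure gradient and density, V_g ∝ 1/f ∝ 1/sin φ.
V₂ = V₁ · sin φ₁ / sin φ₂ = 10.0 × sin 73° / sin 33°
V₂ = 10.0 × 0.9563/0.5446 = 17.6 m s⁻¹

17.6 m s⁻¹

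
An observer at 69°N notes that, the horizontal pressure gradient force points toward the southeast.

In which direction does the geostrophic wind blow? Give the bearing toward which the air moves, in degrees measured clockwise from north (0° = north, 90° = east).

225°

The pressure-gradient force points toward the southeast (bearing 135°).
Geostrophic balance: in the Northern Hemisphere the Coriolis force deflects motion to the right, so the geostrophic wind blows 90° to the right of the pressure-gradient force (low pressure on the left).
Rotating 135° by 90° clockwise gives 225° — the wind blows toward the southwest.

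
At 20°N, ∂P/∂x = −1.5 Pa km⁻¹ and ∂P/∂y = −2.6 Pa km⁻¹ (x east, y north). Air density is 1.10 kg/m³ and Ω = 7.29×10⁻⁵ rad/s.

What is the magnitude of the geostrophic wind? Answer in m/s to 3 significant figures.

Coriolis parameter at 20°N:
f = 2Ω sin φ = 2 × 7.29×10⁻⁵ × sin 20° = 4.99×10⁻⁵ s⁻¹
Component geostrophic relations (x east, y north):
u_g = −(1/(fρ)) ∂P/∂y,  v_g = (1/(fρ)) ∂P/∂x
u_g = −(−2.6×10⁻³)/(4.99×10⁻⁵ × 1.10) = 47.4 m/s;  v_g = (−1.5×10⁻³)/(4.99×10⁻⁵ × 1.10) = −27.3 m/s
|V_g| = √(u_g² + v_g²) = 54.7 m/s

54.7 m/s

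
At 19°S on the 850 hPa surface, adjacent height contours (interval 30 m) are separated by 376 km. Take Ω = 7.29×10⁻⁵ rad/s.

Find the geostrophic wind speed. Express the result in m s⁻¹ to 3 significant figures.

16.5 m s⁻¹

Coriolis parameter at 19°S:
f = 2Ω sin φ = 2 × 7.29×10⁻⁵ × sin 19° = 4.75×10⁻⁵ s⁻¹
Height gradient: |∂Z/∂n| = 30 m / 376000 m = 7.98×10⁻⁵
On a pressure surface, geostrophic balance gives V_g = (g/f)|∂Z/∂n|:
V_g = 9.81 × 7.98×10⁻⁵ / 4.75×10⁻⁵ = 16.5 m/s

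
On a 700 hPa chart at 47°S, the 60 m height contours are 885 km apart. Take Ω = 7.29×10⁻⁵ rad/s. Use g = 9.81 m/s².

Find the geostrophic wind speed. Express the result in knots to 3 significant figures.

Coriolis parameter at 47°S:
f = 2Ω sin φ = 2 × 7.29×10⁻⁵ × sin 47° = 1.07×10⁻⁴ s⁻¹
Height gradient: |∂Z/∂n| = 60 m / 885000 m = 6.78×10⁻⁵
On a pressure surface, geostrophic balance gives V_g = (g/f)|∂Z/∂n|:
V_g = 9.81 × 6.78×10⁻⁵ / 1.07×10⁻⁴ = 6.24 m/s
Converting: 6.24 m/s × 1.944 = 12.1 knots

12.1 knots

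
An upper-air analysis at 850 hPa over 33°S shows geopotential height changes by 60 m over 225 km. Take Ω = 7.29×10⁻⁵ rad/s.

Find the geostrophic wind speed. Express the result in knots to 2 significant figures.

Coriolis parameter at 33°S:
f = 2Ω sin φ = 2 × 7.29×10⁻⁵ × sin 33° = 7.94×10⁻⁵ s⁻¹
Height gradient: |∂Z/∂n| = 60 m / 225000 m = 2.67×10⁻⁴
On a pressure surface, geostrophic balance gives V_g = (g/f)|∂Z/∂n|:
V_g = 9.81 × 2.67×10⁻⁴ / 7.94×10⁻⁵ = 32.9 m/s
Converting: 32.9 m/s × 1.944 = 64 knots

64 knots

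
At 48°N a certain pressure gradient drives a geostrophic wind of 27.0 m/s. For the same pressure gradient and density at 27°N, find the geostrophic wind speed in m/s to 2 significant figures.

44 m/s

With the same pressure gradient and density, V_g ∝ 1/f ∝ 1/sin φ.
V₂ = V₁ · sin φ₁ / sin φ₂ = 27.0 × sin 48° / sin 27°
V₂ = 27.0 × 0.7431/0.4540 = 44 m/s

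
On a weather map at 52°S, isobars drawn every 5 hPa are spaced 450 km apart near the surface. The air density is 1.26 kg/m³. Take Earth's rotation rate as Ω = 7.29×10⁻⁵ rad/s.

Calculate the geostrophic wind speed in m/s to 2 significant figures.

Coriolis parameter at 52°S:
f = 2Ω sin φ = 2 × 7.29×10⁻⁵ × sin 52° = 1.15×10⁻⁴ s⁻¹
Pressure gradient: |∂P/∂n| = 500 Pa / 450000 m = 1.11×10⁻³ Pa/m
Geostrophic balance (pressure-gradient force = Coriolis force):
V_g = (1/(fρ)) |∂P/∂n| = 1.11×10⁻³ / (1.15×10⁻⁴ × 1.26) = 7.68 m/s

7.7 m/s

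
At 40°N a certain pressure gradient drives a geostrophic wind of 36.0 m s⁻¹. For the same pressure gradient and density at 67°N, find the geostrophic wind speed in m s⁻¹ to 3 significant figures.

With the same pressure gradient and density, V_g ∝ 1/f ∝ 1/sin φ.
V₂ = V₁ · sin φ₁ / sin φ₂ = 36.0 × sin 40° / sin 67°
V₂ = 36.0 × 0.6428/0.9205 = 25.1 m s⁻¹

25.1 m s⁻¹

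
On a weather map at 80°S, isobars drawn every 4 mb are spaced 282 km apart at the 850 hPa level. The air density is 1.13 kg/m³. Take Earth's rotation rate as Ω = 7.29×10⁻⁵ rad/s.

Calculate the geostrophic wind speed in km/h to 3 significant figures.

31.5 km/h

Coriolis parameter at 80°S:
f = 2Ω sin φ = 2 × 7.29×10⁻⁵ × sin 80° = 1.44×10⁻⁴ s⁻¹
Pressure gradient: |∂P/∂n| = 400 Pa / 282000 m = 1.42×10⁻³ Pa/m
Geostrophic balance (pressure-gradient force = Coriolis force):
V_g = (1/(fρ)) |∂P/∂n| = 1.42×10⁻³ / (1.44×10⁻⁴ × 1.13) = 8.74 m/s
Converting: 8.74 m/s × 3.6 = 31.5 km/h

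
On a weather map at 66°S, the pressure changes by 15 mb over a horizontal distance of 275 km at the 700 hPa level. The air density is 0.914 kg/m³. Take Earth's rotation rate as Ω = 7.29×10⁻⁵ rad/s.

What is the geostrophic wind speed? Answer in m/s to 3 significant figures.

44.8 m/s

Coriolis parameter at 66°S:
f = 2Ω sin φ = 2 × 7.29×10⁻⁵ × sin 66° = 1.33×10⁻⁴ s⁻¹
Pressure gradient: |∂P/∂n| = 1500 Pa / 275000 m = 5.45×10⁻³ Pa/m
Geostrophic balance (pressure-gradient force = Coriolis force):
V_g = (1/(fρ)) |∂P/∂n| = 5.45×10⁻³ / (1.33×10⁻⁴ × 0.914) = 44.8 m/s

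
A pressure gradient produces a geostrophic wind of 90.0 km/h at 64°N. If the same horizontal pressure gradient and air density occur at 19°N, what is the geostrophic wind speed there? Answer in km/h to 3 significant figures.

With the same pressure gradient and density, V_g ∝ 1/f ∝ 1/sin φ.
V₂ = V₁ · sin φ₁ / sin φ₂ = 90.0 × sin 64° / sin 19°
V₂ = 90.0 × 0.8988/0.3256 = 248 km/h

248 km/h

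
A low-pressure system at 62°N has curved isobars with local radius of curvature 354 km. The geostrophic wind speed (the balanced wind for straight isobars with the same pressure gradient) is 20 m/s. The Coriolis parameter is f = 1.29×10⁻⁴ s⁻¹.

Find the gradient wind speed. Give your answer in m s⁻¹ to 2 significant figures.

15 m s⁻¹

Around a low, centrifugal force acts outward with Coriolis, so pressure-gradient force balances both:
(1/ρ)|∂P/∂n| = fV + V²/R  →  V² + fR·V − fR·V_g = 0
With fR = 1.29×10⁻⁴ × 354×10³ m = 45.7 m/s:
V = [−fR + √((fR)² + 4 fR V_g)]/2 = [−45.7 + √(45.7² + 4×45.7×20)]/2 = 15 m/s
Subgeostrophic (V < V_g = 20 m/s), as expected around a low.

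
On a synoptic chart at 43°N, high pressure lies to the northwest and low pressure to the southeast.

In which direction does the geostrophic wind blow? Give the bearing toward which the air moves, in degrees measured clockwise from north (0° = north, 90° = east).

225°

The pressure-gradient force points toward the southeast (bearing 135°).
Geostrophic balance: in the Northern Hemisphere the Coriolis force deflects motion to the right, so the geostrophic wind blows 90° to the right of the pressure-gradient force (low pressure on the left).
Rotating 135° by 90° clockwise gives 225° — the wind blows toward the southwest.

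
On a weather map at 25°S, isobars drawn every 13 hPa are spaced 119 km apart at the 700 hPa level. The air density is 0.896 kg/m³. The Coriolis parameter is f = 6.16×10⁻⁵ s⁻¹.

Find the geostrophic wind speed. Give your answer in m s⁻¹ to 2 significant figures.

200 m s⁻¹

Pressure gradient: |∂P/∂n| = 1300 Pa / 119000 m = 1.09×10⁻² Pa/m
Geostrophic balance (pressure-gradient force = Coriolis force):
V_g = (1/(fρ)) |∂P/∂n| = 1.09×10⁻² / (6.16×10⁻⁵ × 0.896) = 198 m/s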